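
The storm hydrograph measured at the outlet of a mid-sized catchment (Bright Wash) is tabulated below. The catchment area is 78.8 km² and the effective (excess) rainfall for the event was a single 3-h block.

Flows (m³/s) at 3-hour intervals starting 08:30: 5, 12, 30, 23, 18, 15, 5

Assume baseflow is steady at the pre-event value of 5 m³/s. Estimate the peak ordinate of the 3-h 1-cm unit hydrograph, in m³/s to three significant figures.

U_p ≈ 25.0 m³/s

Direct runoff: 0.0, 7.0, 25.0, 18.0, 13.0, 10.0, 0.0 m³/s; ΣQ_DR = 73.00 m³/s, peak = 25.0 m³/s.
Runoff depth d = ΣQ_DR·Δt / A = 73.00 × 10800 / (78.8 km²) = 10.01 mm.
The 1-cm UH is the DRH scaled by (10 mm)/d, so U_p = 25.0 × 10/10.01 = 25.0 m³/s.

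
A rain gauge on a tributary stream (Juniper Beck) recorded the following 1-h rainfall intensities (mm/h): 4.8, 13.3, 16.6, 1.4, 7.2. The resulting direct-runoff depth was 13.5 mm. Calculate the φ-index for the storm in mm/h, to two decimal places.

Only the 2 blocks with intensity above φ contribute runoff: 13.3, 16.6 mm/h.
Σ(I−φ)·Δt = d  ⇒  (13.3+16.6 − 2φ)·1 = 13.5
φ = (29.90 − 13.5/1) / 2 = 8.20 mm/h.

φ ≈ 8.20 mm/h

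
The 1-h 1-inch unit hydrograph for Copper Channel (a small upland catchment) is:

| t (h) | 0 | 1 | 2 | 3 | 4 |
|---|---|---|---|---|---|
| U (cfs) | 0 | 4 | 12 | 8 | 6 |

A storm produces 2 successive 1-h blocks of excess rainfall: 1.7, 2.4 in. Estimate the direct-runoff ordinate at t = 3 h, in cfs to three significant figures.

Q ≈ 42.4 cfs

By discrete convolution, Q_j = Σ (P_i / 1 in) · U_{j−i}.
At t = 3 h (j=3): Q = (1.7/1)·8 + (2.4/1)·12 = 42.4 cfs.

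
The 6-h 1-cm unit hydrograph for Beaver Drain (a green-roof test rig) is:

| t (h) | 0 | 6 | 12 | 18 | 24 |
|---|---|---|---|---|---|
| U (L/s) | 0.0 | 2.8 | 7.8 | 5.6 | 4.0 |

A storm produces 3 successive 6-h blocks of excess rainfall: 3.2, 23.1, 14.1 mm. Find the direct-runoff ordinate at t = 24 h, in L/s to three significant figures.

By discrete convolution, Q_j = Σ (P_i / 10 mm) · U_{j−i}.
At t = 24 h (j=4): Q = (3.2/10)·4.0 + (23.1/10)·5.6 + (14.1/10)·7.8 = 25.2 L/s.

Q ≈ 25.2 L/s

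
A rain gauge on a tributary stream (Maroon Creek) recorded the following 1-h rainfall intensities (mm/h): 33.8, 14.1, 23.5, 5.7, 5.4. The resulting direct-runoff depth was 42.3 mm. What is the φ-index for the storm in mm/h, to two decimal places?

Only the 3 blocks with intensity above φ contribute runoff: 33.8, 14.1, 23.5 mm/h.
Σ(I−φ)·Δt = d  ⇒  (33.8+14.1+23.5 − 3φ)·1 = 42.3
φ = (71.40 − 42.3/1) / 3 = 9.70 mm/h.

φ ≈ 9.70 mm/h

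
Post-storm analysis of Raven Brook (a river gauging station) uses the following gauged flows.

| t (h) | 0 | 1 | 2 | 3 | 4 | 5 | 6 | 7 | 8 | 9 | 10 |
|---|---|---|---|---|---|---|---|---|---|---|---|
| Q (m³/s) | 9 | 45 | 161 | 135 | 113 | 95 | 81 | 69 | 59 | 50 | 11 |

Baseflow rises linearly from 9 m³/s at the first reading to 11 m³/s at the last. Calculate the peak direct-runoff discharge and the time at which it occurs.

Q_p = 151.60 m³/s at t = 2 h

Subtracting baseflow gives direct-runoff ordinates: 0.00, 35.80, 151.60, 125.40, 103.20, 85.00, 70.80, 58.60, 48.40, 39.20, 0.00 m³/s.
The maximum is 151.60 m³/s, occurring at the reading for t = 2 h.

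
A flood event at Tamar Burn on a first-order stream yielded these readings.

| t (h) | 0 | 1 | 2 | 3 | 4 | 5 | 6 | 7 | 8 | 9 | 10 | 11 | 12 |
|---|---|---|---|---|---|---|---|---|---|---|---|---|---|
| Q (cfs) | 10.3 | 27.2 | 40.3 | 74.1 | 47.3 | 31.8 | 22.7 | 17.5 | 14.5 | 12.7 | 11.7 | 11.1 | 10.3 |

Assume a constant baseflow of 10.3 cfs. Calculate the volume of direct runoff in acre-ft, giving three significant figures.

V ≈ 16.3 acre-ft

Direct-runoff ordinates (Q − Q_b): 0.0, 16.9, 30.0, 63.8, 37.0, 21.5, 12.4, 7.2, 4.2, 2.4, 1.4, 0.8, 0.0 cfs.
ΣQ_DR = 197.6 cfs.
With Δt = 1 h = 3600 s, V = ΣQ_DR · Δt = 197.6 × 3600 = 7.11 × 10^5 ft³ = 16.3 acre-ft.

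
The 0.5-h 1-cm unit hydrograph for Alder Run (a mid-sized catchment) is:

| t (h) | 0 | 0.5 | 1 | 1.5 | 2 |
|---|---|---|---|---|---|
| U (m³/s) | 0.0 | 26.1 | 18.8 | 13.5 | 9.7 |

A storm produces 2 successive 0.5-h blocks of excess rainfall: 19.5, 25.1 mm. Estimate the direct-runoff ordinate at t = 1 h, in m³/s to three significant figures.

By discrete convolution, Q_j = Σ (P_i / 10 mm) · U_{j−i}.
At t = 1 h (j=2): Q = (19.5/10)·18.8 + (25.1/10)·26.1 = 102 m³/s.

Q ≈ 102 m³/s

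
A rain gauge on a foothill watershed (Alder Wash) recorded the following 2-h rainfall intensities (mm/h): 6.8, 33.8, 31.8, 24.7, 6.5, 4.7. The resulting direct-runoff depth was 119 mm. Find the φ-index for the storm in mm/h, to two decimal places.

φ ≈ 10.27 mm/h

Only the 3 blocks with intensity above φ contribute runoff: 33.8, 31.8, 24.7 mm/h.
Σ(I−φ)·Δt = d  ⇒  (33.8+31.8+24.7 − 3φ)·2 = 119
φ = (90.30 − 119/2) / 3 = 10.27 mm/h.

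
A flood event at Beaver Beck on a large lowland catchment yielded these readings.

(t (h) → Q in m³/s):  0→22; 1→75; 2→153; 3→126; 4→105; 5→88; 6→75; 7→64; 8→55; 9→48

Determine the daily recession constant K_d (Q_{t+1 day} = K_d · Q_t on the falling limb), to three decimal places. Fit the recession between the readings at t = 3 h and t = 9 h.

K_d ≈ 0.021

Between t = 3 h and t = 9 h the flow falls from 126 to 48 m³/s over 6×1 h = 6 h.
Per-interval ratio K = (48/126)^(1/6) = 0.8514; K_d = K^(24/1) = 0.021.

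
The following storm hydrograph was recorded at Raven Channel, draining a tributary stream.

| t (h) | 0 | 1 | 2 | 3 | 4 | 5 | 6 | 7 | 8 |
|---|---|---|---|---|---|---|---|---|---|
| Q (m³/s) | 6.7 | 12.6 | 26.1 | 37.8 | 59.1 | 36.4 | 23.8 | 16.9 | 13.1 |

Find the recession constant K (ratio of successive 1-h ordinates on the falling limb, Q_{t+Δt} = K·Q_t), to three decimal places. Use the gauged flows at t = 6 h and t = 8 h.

Using the recession-limb readings at t = 6 h and t = 8 h: Q falls from 23.8 to 13.1 m³/s over 2 intervals.
K = (Q₂/Q₁)^(1/2) = (13.1/23.8)^(1/2) = 0.742.

K ≈ 0.742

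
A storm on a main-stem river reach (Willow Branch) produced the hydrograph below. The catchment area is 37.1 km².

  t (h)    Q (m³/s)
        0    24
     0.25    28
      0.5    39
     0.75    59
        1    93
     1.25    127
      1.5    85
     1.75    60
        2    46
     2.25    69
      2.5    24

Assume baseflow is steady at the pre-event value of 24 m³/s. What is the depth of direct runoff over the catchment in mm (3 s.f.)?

d ≈ 9.46 mm

Direct runoff: 0.0, 4.0, 15.0, 35.0, 69.0, 103.0, 61.0, 36.0, 22.0, 45.0, 0.0 m³/s; ΣQ_DR = 390.0 m³/s.
V = ΣQ_DR · Δt = 390.0 × 900 s = 3.510 × 10^5 m³.
Over A = 37.1 km², depth = V / A = 9.46 mm.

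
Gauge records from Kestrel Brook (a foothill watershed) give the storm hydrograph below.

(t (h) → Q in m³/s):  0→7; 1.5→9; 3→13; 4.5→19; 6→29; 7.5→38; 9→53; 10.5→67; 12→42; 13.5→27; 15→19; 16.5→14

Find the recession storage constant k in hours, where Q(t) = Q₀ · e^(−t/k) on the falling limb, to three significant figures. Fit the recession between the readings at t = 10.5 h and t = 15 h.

k ≈ 3.57 h

On the falling limb, Q drops from 67 to 19 m³/s between t = 10.5 h and t = 15 h (Δt = 4.5 h).
k = −Δt / ln(Q₂/Q₁) = −4.5 / ln(19/67) = 3.57 h.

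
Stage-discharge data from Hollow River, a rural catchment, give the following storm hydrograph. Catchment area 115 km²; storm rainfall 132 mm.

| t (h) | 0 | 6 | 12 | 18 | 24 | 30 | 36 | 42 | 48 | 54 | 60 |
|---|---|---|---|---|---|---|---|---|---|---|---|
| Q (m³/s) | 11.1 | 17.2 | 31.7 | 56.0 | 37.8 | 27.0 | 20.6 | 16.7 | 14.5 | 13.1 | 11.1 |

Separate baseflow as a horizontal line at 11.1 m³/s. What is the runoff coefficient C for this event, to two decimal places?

C ≈ 0.19

ΣQ_DR = 134.7 m³/s; V = ΣQ_DR·Δt = 2.910 × 10^6 m³.
Runoff depth d = V / A = 25.30 mm.
C = d / P = 25.30 / 132 = 0.19.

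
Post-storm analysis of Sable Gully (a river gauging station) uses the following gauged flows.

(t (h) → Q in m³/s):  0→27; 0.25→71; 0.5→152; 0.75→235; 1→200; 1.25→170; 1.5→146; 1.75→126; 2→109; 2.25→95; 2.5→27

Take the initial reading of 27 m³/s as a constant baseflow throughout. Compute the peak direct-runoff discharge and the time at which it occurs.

Subtracting baseflow gives direct-runoff ordinates: 0.0, 44.0, 125.0, 208.0, 173.0, 143.0, 119.0, 99.0, 82.0, 68.0, 0.0 m³/s.
The maximum is 208.0 m³/s, occurring at the reading for t = 0.75 h.

Q_p = 208.0 m³/s at t = 0.75 h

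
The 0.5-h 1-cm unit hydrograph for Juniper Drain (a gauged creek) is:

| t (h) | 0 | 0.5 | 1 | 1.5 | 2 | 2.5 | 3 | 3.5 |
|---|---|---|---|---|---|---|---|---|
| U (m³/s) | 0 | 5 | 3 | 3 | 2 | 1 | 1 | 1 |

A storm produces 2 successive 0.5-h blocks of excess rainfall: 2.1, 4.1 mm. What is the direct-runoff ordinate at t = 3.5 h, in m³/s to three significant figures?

Q ≈ 0.620 m³/s

By discrete convolution, Q_j = Σ (P_i / 10 mm) · U_{j−i}.
At t = 3.5 h (j=7): Q = (2.1/10)·1 + (4.1/10)·1 = 0.620 m³/s.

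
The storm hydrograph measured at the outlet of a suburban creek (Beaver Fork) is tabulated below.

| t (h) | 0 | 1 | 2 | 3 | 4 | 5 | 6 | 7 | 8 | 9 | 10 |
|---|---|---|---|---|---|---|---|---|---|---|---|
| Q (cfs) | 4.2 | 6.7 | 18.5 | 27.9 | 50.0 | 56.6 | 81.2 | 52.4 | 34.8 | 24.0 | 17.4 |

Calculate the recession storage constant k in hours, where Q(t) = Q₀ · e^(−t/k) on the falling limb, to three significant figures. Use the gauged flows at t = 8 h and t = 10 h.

On the falling limb, Q drops from 34.8 to 17.4 cfs between t = 8 h and t = 10 h (Δt = 2 h).
k = −Δt / ln(Q₂/Q₁) = −2 / ln(17.4/34.8) = 2.89 h.

k ≈ 2.89 h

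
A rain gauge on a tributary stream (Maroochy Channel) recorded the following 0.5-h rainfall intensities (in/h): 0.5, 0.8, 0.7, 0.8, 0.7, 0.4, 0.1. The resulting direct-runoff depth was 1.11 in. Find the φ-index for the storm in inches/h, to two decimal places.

Only the 6 blocks with intensity above φ contribute runoff: 0.5, 0.8, 0.7, 0.8, 0.7, 0.4 in/h.
Σ(I−φ)·Δt = d  ⇒  (0.5+0.8+0.7+0.8+0.7+0.4 − 6φ)·0.5 = 1.11
φ = (3.900 − 1.11/0.5) / 6 = 0.28 in/h.

φ ≈ 0.28 in/h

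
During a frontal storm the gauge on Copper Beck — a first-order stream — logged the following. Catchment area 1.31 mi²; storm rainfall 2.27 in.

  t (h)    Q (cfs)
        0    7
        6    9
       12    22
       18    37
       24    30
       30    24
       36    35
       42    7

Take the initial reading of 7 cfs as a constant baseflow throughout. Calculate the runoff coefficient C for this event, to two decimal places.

ΣQ_DR = 115.0 cfs; V = ΣQ_DR·Δt = 2.484 × 10^6 ft³.
Runoff depth d = V / A = 0.8162 in.
C = d / P = 0.8162 / 2.27 = 0.36.

C ≈ 0.36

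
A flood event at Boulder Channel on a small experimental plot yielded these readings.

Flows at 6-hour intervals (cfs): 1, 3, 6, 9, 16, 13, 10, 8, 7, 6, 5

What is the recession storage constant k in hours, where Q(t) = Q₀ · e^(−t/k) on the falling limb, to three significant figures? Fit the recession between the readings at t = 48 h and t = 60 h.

k ≈ 35.7 h

On the falling limb, Q drops from 7 to 5 cfs between t = 48 h and t = 60 h (Δt = 12 h).
k = −Δt / ln(Q₂/Q₁) = −12 / ln(5/7) = 35.7 h.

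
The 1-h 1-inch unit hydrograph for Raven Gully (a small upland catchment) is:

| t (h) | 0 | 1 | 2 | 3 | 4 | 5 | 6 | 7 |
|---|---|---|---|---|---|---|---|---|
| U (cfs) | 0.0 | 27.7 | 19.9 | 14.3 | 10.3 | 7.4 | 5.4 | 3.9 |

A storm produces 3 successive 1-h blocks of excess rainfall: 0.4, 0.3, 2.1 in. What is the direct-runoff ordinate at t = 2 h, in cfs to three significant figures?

By discrete convolution, Q_j = Σ (P_i / 1 in) · U_{j−i}.
At t = 2 h (j=2): Q = (0.4/1)·19.9 + (0.3/1)·27.7 + (2.1/1)·0.0 = 16.3 cfs.

Q ≈ 16.3 cfs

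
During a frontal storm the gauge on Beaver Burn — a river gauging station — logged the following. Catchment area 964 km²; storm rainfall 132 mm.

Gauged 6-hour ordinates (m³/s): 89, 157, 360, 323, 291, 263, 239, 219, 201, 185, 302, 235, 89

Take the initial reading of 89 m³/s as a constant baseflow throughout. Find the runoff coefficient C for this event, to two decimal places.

C ≈ 0.30

ΣQ_DR = 1796 m³/s; V = ΣQ_DR·Δt = 3.879 × 10^7 m³.
Runoff depth d = V / A = 40.24 mm.
C = d / P = 40.24 / 132 = 0.30.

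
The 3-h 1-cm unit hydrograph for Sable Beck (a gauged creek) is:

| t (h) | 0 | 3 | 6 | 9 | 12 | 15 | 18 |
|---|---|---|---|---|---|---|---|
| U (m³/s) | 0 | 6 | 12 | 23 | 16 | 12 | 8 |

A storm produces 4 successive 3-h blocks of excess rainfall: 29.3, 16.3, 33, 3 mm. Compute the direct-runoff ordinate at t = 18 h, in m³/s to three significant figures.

By discrete convolution, Q_j = Σ (P_i / 10 mm) · U_{j−i}.
At t = 18 h (j=6): Q = (29.3/10)·8 + (16.3/10)·12 + (33/10)·16 + (3/10)·23 = 103 m³/s.

Q ≈ 103 m³/s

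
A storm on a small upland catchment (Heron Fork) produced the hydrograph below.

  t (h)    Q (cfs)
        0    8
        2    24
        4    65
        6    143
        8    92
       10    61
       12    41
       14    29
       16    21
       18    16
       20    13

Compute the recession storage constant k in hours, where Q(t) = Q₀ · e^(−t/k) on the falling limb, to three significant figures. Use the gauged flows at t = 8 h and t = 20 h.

On the falling limb, Q drops from 92 to 13 cfs between t = 8 h and t = 20 h (Δt = 12 h).
k = −Δt / ln(Q₂/Q₁) = −12 / ln(13/92) = 6.13 h.

k ≈ 6.13 h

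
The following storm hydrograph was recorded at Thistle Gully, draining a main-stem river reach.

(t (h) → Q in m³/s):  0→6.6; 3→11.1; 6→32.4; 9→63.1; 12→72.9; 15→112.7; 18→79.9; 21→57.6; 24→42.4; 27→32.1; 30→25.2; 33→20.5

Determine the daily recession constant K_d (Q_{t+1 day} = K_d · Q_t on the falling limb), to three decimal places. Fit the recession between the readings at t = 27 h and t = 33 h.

K_d ≈ 0.166

Between t = 27 h and t = 33 h the flow falls from 32.1 to 20.5 m³/s over 2×3 h = 6 h.
Per-interval ratio K = (20.5/32.1)^(1/2) = 0.7991; K_d = K^(24/3) = 0.166.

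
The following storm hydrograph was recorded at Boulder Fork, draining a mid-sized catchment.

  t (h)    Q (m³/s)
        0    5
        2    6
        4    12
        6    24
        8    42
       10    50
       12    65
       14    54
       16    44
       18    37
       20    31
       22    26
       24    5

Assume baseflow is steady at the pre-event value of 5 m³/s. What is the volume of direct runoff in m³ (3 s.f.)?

Direct-runoff ordinates (Q − Q_b): 0.0, 1.0, 7.0, 19.0, 37.0, 45.0, 60.0, 49.0, 39.0, 32.0, 26.0, 21.0, 0.0 m³/s.
ΣQ_DR = 336.0 m³/s.
With Δt = 2 h = 7200 s, V = ΣQ_DR · Δt = 336.0 × 7200 = 2.42 × 10^6 m³.

V ≈ 2.42 × 10^6 m³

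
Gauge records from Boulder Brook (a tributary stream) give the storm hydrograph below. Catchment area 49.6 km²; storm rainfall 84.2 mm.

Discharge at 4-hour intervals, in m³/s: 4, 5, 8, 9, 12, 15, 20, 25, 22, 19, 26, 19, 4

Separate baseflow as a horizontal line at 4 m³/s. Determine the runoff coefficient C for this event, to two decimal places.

ΣQ_DR = 136.0 m³/s; V = ΣQ_DR·Δt = 1.958 × 10^6 m³.
Runoff depth d = V / A = 39.48 mm.
C = d / P = 39.48 / 84.2 = 0.47.

C ≈ 0.47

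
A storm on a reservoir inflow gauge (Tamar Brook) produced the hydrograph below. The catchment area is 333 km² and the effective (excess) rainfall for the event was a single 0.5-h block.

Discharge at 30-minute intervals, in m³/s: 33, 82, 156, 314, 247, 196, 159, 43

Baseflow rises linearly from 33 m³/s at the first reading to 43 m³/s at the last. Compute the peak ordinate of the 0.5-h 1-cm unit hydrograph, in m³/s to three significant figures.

U_p ≈ 553 m³/s

Direct runoff: 0.00, 47.57, 120.14, 276.71, 208.29, 155.86, 117.43, 0.00 m³/s; ΣQ_DR = 926.0 m³/s, peak = 276.71 m³/s.
Runoff depth d = ΣQ_DR·Δt / A = 926.0 × 1800 / (333 km²) = 5.005 mm.
The 1-cm UH is the DRH scaled by (10 mm)/d, so U_p = 276.71 × 10/5.005 = 553 m³/s.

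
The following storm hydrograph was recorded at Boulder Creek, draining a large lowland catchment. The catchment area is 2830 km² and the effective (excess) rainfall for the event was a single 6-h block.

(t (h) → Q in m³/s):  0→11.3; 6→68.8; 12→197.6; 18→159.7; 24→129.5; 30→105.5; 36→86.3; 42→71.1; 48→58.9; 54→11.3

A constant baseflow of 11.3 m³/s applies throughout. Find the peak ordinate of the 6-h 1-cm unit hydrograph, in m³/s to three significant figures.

Direct runoff: 0.0, 57.5, 186.3, 148.4, 118.2, 94.2, 75.0, 59.8, 47.6, 0.0 m³/s; ΣQ_DR = 787.0 m³/s, peak = 186.3 m³/s.
Runoff depth d = ΣQ_DR·Δt / A = 787.0 × 21600 / (2830 km²) = 6.007 mm.
The 1-cm UH is the DRH scaled by (10 mm)/d, so U_p = 186.3 × 10/6.007 = 310 m³/s.

U_p ≈ 310 m³/s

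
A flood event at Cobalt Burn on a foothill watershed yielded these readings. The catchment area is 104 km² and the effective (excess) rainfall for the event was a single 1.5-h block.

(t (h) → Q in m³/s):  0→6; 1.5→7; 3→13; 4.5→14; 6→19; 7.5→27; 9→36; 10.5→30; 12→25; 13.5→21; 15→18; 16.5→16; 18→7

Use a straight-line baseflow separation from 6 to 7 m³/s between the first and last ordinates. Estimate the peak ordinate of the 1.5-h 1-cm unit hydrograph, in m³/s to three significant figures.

Direct runoff: 0.00, 0.92, 6.83, 7.75, 12.67, 20.58, 29.50, 23.42, 18.33, 14.25, 11.17, 9.08, 0.00 m³/s; ΣQ_DR = 154.5 m³/s, peak = 29.50 m³/s.
Runoff depth d = ΣQ_DR·Δt / A = 154.5 × 5400 / (104 km²) = 8.022 mm.
The 1-cm UH is the DRH scaled by (10 mm)/d, so U_p = 29.50 × 10/8.022 = 36.8 m³/s.

U_p ≈ 36.8 m³/s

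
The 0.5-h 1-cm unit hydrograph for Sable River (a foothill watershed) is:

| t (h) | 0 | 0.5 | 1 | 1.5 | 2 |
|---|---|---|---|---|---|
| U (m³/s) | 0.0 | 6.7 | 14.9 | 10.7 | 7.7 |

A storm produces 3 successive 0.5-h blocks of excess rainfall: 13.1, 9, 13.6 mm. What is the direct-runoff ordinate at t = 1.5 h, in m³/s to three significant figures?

By discrete convolution, Q_j = Σ (P_i / 10 mm) · U_{j−i}.
At t = 1.5 h (j=3): Q = (13.1/10)·10.7 + (9/10)·14.9 + (13.6/10)·6.7 = 36.5 m³/s.

Q ≈ 36.5 m³/s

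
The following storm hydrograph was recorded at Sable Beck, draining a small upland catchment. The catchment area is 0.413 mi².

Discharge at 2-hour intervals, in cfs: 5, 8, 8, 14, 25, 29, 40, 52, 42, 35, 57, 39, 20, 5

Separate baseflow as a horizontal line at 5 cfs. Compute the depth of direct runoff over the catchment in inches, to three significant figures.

Direct runoff: 0.0, 3.0, 3.0, 9.0, 20.0, 24.0, 35.0, 47.0, 37.0, 30.0, 52.0, 34.0, 15.0, 0.0 cfs; ΣQ_DR = 309.0 cfs.
V = ΣQ_DR · Δt = 309.0 × 7200 s = 2.225 × 10^6 ft³.
Over A = 0.413 mi², depth = V / A = 2.32 in.

d ≈ 2.32 in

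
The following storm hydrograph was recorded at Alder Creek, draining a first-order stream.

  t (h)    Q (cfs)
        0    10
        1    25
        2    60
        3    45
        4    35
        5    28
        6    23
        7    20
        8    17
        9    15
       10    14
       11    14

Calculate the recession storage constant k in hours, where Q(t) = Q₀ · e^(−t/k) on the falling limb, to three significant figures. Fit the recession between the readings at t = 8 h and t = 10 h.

k ≈ 10.3 h

On the falling limb, Q drops from 17 to 14 cfs between t = 8 h and t = 10 h (Δt = 2 h).
k = −Δt / ln(Q₂/Q₁) = −2 / ln(14/17) = 10.3 h.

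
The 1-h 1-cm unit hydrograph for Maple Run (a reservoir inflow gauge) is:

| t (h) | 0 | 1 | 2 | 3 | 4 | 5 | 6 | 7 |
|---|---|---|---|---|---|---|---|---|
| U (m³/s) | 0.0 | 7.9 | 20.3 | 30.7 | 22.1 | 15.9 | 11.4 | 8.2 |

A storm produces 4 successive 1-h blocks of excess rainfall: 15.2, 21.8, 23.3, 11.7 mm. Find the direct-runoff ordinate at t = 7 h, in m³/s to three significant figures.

Q ≈ 100 m³/s

By discrete convolution, Q_j = Σ (P_i / 10 mm) · U_{j−i}.
At t = 7 h (j=7): Q = (15.2/10)·8.2 + (21.8/10)·11.4 + (23.3/10)·15.9 + (11.7/10)·22.1 = 100 m³/s.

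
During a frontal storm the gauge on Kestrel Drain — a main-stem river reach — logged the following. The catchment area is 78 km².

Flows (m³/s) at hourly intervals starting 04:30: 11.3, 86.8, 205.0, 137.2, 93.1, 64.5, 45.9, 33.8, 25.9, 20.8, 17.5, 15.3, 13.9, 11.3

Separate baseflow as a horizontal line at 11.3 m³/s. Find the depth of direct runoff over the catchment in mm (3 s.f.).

Direct runoff: 0.0, 75.5, 193.7, 125.9, 81.8, 53.2, 34.6, 22.5, 14.6, 9.5, 6.2, 4.0, 2.6, 0.0 m³/s; ΣQ_DR = 624.1 m³/s.
V = ΣQ_DR · Δt = 624.1 × 3600 s = 2.247 × 10^6 m³.
Over A = 78 km², depth = V / A = 28.8 mm.

d ≈ 28.8 mm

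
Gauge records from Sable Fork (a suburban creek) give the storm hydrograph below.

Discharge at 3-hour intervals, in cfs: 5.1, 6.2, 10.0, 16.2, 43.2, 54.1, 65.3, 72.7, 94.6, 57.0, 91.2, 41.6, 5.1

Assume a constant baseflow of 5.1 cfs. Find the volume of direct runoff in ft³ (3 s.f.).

Direct-runoff ordinates (Q − Q_b): 0.0, 1.1, 4.9, 11.1, 38.1, 49.0, 60.2, 67.6, 89.5, 51.9, 86.1, 36.5, 0.0 cfs.
ΣQ_DR = 496.0 cfs.
With Δt = 3 h = 10800 s, V = ΣQ_DR · Δt = 496.0 × 10800 = 5.36 × 10^6 ft³.

V ≈ 5.36 × 10^6 ft³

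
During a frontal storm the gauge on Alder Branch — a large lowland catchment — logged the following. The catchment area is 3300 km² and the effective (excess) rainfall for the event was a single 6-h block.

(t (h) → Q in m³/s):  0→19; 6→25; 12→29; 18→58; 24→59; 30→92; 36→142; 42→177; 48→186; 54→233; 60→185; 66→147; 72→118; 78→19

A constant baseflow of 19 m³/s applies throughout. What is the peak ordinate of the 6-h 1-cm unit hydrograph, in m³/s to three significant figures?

U_p ≈ 267 m³/s

Direct runoff: 0.0, 6.0, 10.0, 39.0, 40.0, 73.0, 123.0, 158.0, 167.0, 214.0, 166.0, 128.0, 99.0, 0.0 m³/s; ΣQ_DR = 1223 m³/s, peak = 214.0 m³/s.
Runoff depth d = ΣQ_DR·Δt / A = 1223 × 21600 / (3300 km²) = 8.005 mm.
The 1-cm UH is the DRH scaled by (10 mm)/d, so U_p = 214.0 × 10/8.005 = 267 m³/s.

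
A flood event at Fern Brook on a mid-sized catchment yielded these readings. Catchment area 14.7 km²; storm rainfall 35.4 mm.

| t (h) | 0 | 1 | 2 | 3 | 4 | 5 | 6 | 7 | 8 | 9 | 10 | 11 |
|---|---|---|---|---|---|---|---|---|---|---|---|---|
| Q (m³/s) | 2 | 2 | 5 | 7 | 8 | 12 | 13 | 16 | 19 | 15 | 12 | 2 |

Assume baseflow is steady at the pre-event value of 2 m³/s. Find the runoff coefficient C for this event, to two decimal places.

C ≈ 0.62

ΣQ_DR = 89.00 m³/s; V = ΣQ_DR·Δt = 3.204 × 10^5 m³.
Runoff depth d = V / A = 21.80 mm.
C = d / P = 21.80 / 35.4 = 0.62.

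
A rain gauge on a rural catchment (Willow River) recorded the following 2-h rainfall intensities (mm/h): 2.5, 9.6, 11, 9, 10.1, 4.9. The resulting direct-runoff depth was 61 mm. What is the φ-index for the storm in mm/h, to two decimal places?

Only the 5 blocks with intensity above φ contribute runoff: 9.6, 11, 9, 10.1, 4.9 mm/h.
Σ(I−φ)·Δt = d  ⇒  (9.6+11+9+10.1+4.9 − 5φ)·2 = 61
φ = (44.60 − 61/2) / 5 = 2.82 mm/h.

φ ≈ 2.82 mm/h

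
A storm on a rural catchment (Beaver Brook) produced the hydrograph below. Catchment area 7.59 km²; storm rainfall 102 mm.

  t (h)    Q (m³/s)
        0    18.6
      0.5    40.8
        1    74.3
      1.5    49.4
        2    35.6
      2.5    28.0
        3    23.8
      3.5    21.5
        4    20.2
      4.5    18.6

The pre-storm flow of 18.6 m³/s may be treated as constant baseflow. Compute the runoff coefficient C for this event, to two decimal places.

ΣQ_DR = 144.8 m³/s; V = ΣQ_DR·Δt = 2.606 × 10^5 m³.
Runoff depth d = V / A = 34.34 mm.
C = d / P = 34.34 / 102 = 0.34.

C ≈ 0.34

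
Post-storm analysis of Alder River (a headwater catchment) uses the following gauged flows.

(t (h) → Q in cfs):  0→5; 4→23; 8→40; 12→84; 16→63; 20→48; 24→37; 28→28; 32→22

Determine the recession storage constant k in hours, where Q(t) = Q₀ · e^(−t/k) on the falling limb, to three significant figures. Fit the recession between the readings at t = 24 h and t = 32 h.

k ≈ 15.4 h

On the falling limb, Q drops from 37 to 22 cfs between t = 24 h and t = 32 h (Δt = 8 h).
k = −Δt / ln(Q₂/Q₁) = −8 / ln(22/37) = 15.4 h.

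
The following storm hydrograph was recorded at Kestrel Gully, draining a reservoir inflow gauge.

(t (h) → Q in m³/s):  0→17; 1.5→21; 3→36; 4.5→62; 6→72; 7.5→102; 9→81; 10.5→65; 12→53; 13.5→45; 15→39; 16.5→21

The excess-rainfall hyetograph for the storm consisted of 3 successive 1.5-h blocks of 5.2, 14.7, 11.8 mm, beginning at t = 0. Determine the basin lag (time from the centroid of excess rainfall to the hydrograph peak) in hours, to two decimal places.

Centroid of excess rainfall: t_c = Σ P_i·t̄_i / ΣP_i = 2.5623 h (block centres at 0.75, 2.25, 3.75 h).
Hydrograph peak occurs at t = 7.5 h, so basin lag t_L = 7.5 − 2.5623 = 4.94 h.

t_L ≈ 4.94 h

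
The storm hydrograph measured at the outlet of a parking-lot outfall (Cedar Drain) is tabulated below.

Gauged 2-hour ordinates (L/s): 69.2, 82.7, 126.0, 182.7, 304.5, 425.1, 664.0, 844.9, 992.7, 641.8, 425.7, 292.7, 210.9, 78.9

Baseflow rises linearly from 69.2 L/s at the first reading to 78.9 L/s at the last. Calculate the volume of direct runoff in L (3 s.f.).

Direct-runoff ordinates (Q − Q_b): 0.00, 12.75, 55.31, 111.26, 232.32, 352.17, 590.32, 770.48, 917.53, 565.88, 349.04, 215.29, 132.75, 0.00 L/s.
ΣQ_DR = 4305 L/s.
With Δt = 2 h = 7200 s, V = ΣQ_DR · Δt = 4305 × 7200 = 3.10 × 10^7 L.

V ≈ 3.10 × 10^7 L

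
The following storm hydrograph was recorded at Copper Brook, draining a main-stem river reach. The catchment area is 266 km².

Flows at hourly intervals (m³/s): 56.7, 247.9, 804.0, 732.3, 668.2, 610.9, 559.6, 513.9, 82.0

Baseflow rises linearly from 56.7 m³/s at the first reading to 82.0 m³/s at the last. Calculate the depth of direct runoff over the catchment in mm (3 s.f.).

d ≈ 49.4 mm

Direct runoff: 0.00, 188.04, 740.98, 666.11, 598.85, 538.39, 483.93, 435.06, 0.00 m³/s; ΣQ_DR = 3651 m³/s.
V = ΣQ_DR · Δt = 3651 × 3600 s = 1.314 × 10^7 m³.
Over A = 266 km², depth = V / A = 49.4 mm.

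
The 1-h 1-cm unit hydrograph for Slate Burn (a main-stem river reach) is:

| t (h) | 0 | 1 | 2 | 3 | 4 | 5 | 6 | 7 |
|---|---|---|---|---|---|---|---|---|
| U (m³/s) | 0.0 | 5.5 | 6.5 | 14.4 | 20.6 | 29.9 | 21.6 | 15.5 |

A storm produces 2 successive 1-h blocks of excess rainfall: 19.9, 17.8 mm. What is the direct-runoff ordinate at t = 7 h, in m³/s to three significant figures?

By discrete convolution, Q_j = Σ (P_i / 10 mm) · U_{j−i}.
At t = 7 h (j=7): Q = (19.9/10)·15.5 + (17.8/10)·21.6 = 69.3 m³/s.

Q ≈ 69.3 m³/s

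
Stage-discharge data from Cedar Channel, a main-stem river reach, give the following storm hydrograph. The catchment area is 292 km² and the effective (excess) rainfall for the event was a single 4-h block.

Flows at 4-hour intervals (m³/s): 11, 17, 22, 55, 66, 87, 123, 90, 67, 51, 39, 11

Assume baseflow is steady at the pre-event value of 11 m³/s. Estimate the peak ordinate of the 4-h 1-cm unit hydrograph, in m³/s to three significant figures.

U_p ≈ 44.8 m³/s

Direct runoff: 0.0, 6.0, 11.0, 44.0, 55.0, 76.0, 112.0, 79.0, 56.0, 40.0, 28.0, 0.0 m³/s; ΣQ_DR = 507.0 m³/s, peak = 112.0 m³/s.
Runoff depth d = ΣQ_DR·Δt / A = 507.0 × 14400 / (292 km²) = 25.00 mm.
The 1-cm UH is the DRH scaled by (10 mm)/d, so U_p = 112.0 × 10/25.00 = 44.8 m³/s.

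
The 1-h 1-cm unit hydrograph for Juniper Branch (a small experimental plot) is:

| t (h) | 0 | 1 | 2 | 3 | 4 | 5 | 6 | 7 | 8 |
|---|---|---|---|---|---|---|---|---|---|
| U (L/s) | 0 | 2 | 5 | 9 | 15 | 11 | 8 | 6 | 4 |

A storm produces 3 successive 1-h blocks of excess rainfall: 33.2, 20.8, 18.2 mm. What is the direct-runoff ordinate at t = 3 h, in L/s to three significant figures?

Q ≈ 43.9 L/s

By discrete convolution, Q_j = Σ (P_i / 10 mm) · U_{j−i}.
At t = 3 h (j=3): Q = (33.2/10)·9 + (20.8/10)·5 + (18.2/10)·2 = 43.9 L/s.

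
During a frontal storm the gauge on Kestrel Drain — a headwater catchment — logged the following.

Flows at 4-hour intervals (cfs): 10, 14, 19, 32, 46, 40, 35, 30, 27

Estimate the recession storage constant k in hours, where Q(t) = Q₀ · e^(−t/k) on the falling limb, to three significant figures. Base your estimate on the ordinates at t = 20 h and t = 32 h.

On the falling limb, Q drops from 40 to 27 cfs between t = 20 h and t = 32 h (Δt = 12 h).
k = −Δt / ln(Q₂/Q₁) = −12 / ln(27/40) = 30.5 h.

k ≈ 30.5 h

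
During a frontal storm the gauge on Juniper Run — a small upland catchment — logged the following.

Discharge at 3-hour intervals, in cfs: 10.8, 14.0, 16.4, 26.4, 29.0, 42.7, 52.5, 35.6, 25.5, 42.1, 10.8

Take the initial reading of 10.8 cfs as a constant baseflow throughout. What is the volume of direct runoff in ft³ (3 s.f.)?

Direct-runoff ordinates (Q − Q_b): 0.0, 3.2, 5.6, 15.6, 18.2, 31.9, 41.7, 24.8, 14.7, 31.3, 0.0 cfs.
ΣQ_DR = 187.0 cfs.
With Δt = 3 h = 10800 s, V = ΣQ_DR · Δt = 187.0 × 10800 = 2.02 × 10^6 ft³.

V ≈ 2.02 × 10^6 ft³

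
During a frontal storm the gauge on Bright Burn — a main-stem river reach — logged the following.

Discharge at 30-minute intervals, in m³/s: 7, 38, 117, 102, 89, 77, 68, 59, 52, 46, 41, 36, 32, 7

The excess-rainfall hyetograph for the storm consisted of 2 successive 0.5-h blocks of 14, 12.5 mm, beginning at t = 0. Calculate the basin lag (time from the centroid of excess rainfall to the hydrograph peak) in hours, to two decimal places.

t_L ≈ 0.51 h

Centroid of excess rainfall: t_c = Σ P_i·t̄_i / ΣP_i = 0.4858 h (block centres at 0.25, 0.75 h).
Hydrograph peak occurs at t = 1 h, so basin lag t_L = 1 − 0.4858 = 0.51 h.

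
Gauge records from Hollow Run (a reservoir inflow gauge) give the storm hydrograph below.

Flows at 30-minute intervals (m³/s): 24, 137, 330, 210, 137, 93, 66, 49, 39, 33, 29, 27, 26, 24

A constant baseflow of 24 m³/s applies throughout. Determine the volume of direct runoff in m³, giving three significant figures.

V ≈ 1.60 × 10^6 m³

Direct-runoff ordinates (Q − Q_b): 0.0, 113.0, 306.0, 186.0, 113.0, 69.0, 42.0, 25.0, 15.0, 9.0, 5.0, 3.0, 2.0, 0.0 m³/s.
ΣQ_DR = 888.0 m³/s.
With Δt = 0.5 h = 1800 s, V = ΣQ_DR · Δt = 888.0 × 1800 = 1.60 × 10^6 m³.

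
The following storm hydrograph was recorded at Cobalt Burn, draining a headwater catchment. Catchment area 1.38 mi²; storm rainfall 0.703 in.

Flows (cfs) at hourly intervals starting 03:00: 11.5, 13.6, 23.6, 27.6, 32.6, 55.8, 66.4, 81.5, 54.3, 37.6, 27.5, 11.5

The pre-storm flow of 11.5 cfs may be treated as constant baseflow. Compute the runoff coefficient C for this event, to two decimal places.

C ≈ 0.49

ΣQ_DR = 305.5 cfs; V = ΣQ_DR·Δt = 1.100 × 10^6 ft³.
Runoff depth d = V / A = 0.3430 in.
C = d / P = 0.3430 / 0.703 = 0.49.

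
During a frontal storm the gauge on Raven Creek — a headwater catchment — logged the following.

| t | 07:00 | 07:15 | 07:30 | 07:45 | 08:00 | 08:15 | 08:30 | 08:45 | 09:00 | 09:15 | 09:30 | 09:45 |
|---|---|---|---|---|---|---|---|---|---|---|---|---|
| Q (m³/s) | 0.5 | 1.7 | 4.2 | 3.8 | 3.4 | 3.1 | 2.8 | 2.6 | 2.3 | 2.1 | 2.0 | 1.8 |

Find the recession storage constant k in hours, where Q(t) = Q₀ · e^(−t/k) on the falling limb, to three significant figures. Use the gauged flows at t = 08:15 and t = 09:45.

On the falling limb, Q drops from 3.1 to 1.8 m³/s between t = 08:15 and t = 09:45 (Δt = 1.5 h).
k = −Δt / ln(Q₂/Q₁) = −1.5 / ln(1.8/3.1) = 2.76 h.

k ≈ 2.76 h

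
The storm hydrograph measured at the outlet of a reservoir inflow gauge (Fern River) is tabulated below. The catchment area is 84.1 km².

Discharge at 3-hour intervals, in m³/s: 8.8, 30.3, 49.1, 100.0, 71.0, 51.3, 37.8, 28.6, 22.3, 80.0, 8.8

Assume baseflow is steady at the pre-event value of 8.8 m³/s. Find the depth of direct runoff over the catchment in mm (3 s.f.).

d ≈ 50.2 mm

Direct runoff: 0.0, 21.5, 40.3, 91.2, 62.2, 42.5, 29.0, 19.8, 13.5, 71.2, 0.0 m³/s; ΣQ_DR = 391.2 m³/s.
V = ΣQ_DR · Δt = 391.2 × 10800 s = 4.225 × 10^6 m³.
Over A = 84.1 km², depth = V / A = 50.2 mm.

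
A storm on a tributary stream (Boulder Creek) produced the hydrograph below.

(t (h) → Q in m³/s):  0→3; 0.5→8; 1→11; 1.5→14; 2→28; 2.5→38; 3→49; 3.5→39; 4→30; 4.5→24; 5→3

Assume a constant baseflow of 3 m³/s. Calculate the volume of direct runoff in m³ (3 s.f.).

V ≈ 3.85 × 10^5 m³

Direct-runoff ordinates (Q − Q_b): 0.0, 5.0, 8.0, 11.0, 25.0, 35.0, 46.0, 36.0, 27.0, 21.0, 0.0 m³/s.
ΣQ_DR = 214.0 m³/s.
With Δt = 0.5 h = 1800 s, V = ΣQ_DR · Δt = 214.0 × 1800 = 3.85 × 10^5 m³.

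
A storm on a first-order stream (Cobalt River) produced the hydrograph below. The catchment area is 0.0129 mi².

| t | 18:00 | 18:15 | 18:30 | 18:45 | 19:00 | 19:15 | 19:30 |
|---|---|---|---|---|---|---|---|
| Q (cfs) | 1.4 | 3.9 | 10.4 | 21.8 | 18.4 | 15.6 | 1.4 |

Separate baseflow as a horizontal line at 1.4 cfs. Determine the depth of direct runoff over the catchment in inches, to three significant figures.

d ≈ 1.89 in

Direct runoff: 0.0, 2.5, 9.0, 20.4, 17.0, 14.2, 0.0 cfs; ΣQ_DR = 63.10 cfs.
V = ΣQ_DR · Δt = 63.10 × 900 s = 56790 ft³.
Over A = 0.0129 mi², depth = V / A = 1.89 in.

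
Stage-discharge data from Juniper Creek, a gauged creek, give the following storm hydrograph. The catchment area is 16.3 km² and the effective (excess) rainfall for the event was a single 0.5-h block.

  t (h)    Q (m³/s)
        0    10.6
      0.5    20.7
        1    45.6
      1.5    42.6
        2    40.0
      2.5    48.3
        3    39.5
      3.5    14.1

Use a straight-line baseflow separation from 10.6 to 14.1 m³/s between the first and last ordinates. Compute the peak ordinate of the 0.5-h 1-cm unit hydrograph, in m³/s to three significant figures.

Direct runoff: 0.00, 9.60, 34.00, 30.50, 27.40, 35.20, 25.90, 0.00 m³/s; ΣQ_DR = 162.6 m³/s, peak = 35.20 m³/s.
Runoff depth d = ΣQ_DR·Δt / A = 162.6 × 1800 / (16.3 km²) = 17.96 mm.
The 1-cm UH is the DRH scaled by (10 mm)/d, so U_p = 35.20 × 10/17.96 = 19.6 m³/s.

U_p ≈ 19.6 m³/s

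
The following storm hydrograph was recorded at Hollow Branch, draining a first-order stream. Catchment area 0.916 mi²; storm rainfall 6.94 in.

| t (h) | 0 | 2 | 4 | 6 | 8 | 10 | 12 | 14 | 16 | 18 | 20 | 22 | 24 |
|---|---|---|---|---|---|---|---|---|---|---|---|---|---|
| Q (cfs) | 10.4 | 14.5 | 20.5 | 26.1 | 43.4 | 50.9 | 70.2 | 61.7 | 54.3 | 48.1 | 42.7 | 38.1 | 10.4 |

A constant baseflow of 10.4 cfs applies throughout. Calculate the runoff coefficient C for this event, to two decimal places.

ΣQ_DR = 356.1 cfs; V = ΣQ_DR·Δt = 2.564 × 10^6 ft³.
Runoff depth d = V / A = 1.205 in.
C = d / P = 1.205 / 6.94 = 0.17.

C ≈ 0.17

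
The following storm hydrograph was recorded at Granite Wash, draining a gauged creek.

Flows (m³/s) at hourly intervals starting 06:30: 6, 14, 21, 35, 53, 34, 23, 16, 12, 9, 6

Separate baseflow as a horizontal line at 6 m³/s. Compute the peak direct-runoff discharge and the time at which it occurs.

Q_p = 47.0 m³/s at t = 10:30

Subtracting baseflow gives direct-runoff ordinates: 0.0, 8.0, 15.0, 29.0, 47.0, 28.0, 17.0, 10.0, 6.0, 3.0, 0.0 m³/s.
The maximum is 47.0 m³/s, occurring at the reading for t = 10:30.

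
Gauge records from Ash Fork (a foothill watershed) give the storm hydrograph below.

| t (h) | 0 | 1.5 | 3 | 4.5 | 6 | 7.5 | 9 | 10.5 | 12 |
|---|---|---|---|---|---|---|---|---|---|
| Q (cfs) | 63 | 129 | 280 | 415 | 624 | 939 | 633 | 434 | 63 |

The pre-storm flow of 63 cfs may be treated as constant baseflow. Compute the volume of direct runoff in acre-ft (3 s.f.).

V ≈ 374 acre-ft

Direct-runoff ordinates (Q − Q_b): 0.0, 66.0, 217.0, 352.0, 561.0, 876.0, 570.0, 371.0, 0.0 cfs.
ΣQ_DR = 3013 cfs.
With Δt = 1.5 h = 5400 s, V = ΣQ_DR · Δt = 3013 × 5400 = 1.63 × 10^7 ft³ = 374 acre-ft.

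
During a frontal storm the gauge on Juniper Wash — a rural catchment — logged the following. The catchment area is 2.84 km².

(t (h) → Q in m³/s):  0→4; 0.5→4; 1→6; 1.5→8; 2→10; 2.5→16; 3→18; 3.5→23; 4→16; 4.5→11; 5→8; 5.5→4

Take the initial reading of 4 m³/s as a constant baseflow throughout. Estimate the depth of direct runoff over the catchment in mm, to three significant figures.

Direct runoff: 0.0, 0.0, 2.0, 4.0, 6.0, 12.0, 14.0, 19.0, 12.0, 7.0, 4.0, 0.0 m³/s; ΣQ_DR = 80.00 m³/s.
V = ΣQ_DR · Δt = 80.00 × 1800 s = 1.440 × 10^5 m³.
Over A = 2.84 km², depth = V / A = 50.7 mm.

d ≈ 50.7 mm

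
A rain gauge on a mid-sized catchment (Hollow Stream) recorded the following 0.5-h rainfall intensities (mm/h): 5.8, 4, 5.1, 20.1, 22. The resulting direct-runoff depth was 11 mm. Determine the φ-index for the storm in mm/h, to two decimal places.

φ ≈ 10.05 mm/h

Only the 2 blocks with intensity above φ contribute runoff: 20.1, 22 mm/h.
Σ(I−φ)·Δt = d  ⇒  (20.1+22 − 2φ)·0.5 = 11
φ = (42.10 − 11/0.5) / 2 = 10.05 mm/h.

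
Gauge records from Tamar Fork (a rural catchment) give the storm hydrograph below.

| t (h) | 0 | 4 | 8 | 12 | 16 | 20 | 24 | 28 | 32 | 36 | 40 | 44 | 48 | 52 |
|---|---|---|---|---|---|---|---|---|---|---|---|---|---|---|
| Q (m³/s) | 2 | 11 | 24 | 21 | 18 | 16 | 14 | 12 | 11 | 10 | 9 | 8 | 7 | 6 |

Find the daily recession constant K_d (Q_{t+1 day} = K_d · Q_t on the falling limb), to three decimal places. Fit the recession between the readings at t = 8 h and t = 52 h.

K_d ≈ 0.469

Between t = 8 h and t = 52 h the flow falls from 24 to 6 m³/s over 11×4 h = 44 h.
Per-interval ratio K = (6/24)^(1/11) = 0.8816; K_d = K^(24/4) = 0.469.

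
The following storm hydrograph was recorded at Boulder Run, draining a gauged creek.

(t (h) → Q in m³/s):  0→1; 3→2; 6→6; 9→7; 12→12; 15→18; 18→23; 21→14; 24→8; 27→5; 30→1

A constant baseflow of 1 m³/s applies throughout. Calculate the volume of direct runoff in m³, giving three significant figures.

V ≈ 9.29 × 10^5 m³

Direct-runoff ordinates (Q − Q_b): 0.0, 1.0, 5.0, 6.0, 11.0, 17.0, 22.0, 13.0, 7.0, 4.0, 0.0 m³/s.
ΣQ_DR = 86.00 m³/s.
With Δt = 3 h = 10800 s, V = ΣQ_DR · Δt = 86.00 × 10800 = 9.29 × 10^5 m³.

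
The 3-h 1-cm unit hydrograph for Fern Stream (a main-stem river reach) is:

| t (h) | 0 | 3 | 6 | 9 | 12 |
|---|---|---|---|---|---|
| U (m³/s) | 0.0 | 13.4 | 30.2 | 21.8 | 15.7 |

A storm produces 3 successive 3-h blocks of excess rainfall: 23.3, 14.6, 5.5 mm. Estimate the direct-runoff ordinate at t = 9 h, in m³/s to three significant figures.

Q ≈ 102 m³/s

By discrete convolution, Q_j = Σ (P_i / 10 mm) · U_{j−i}.
At t = 9 h (j=3): Q = (23.3/10)·21.8 + (14.6/10)·30.2 + (5.5/10)·13.4 = 102 m³/s.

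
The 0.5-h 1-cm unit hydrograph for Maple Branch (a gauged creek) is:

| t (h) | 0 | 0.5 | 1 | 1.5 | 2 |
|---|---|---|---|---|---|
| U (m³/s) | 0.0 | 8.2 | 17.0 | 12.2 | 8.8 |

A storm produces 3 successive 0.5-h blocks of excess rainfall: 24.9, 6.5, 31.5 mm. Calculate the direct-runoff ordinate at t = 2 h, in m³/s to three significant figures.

By discrete convolution, Q_j = Σ (P_i / 10 mm) · U_{j−i}.
At t = 2 h (j=4): Q = (24.9/10)·8.8 + (6.5/10)·12.2 + (31.5/10)·17.0 = 83.4 m³/s.

Q ≈ 83.4 m³/s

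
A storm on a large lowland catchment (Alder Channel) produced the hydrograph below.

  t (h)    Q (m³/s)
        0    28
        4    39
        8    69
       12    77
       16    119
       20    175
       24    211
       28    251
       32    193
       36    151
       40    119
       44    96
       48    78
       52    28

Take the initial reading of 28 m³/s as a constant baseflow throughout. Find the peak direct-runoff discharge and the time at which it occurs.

Q_p = 223.0 m³/s at t = 28 h

Subtracting baseflow gives direct-runoff ordinates: 0.0, 11.0, 41.0, 49.0, 91.0, 147.0, 183.0, 223.0, 165.0, 123.0, 91.0, 68.0, 50.0, 0.0 m³/s.
The maximum is 223.0 m³/s, occurring at the reading for t = 28 h.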